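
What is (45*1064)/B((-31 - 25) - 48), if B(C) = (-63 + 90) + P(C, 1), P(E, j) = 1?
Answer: 1710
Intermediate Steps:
B(C) = 28 (B(C) = (-63 + 90) + 1 = 27 + 1 = 28)
(45*1064)/B((-31 - 25) - 48) = (45*1064)/28 = 47880*(1/28) = 1710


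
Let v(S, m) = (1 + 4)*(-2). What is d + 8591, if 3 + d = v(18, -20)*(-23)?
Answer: 8818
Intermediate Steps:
v(S, m) = -10 (v(S, m) = 5*(-2) = -10)
d = 227 (d = -3 - 10*(-23) = -3 + 230 = 227)
d + 8591 = 227 + 8591 = 8818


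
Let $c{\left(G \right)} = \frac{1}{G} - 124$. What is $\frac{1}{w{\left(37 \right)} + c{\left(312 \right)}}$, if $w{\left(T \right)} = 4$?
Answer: $- \frac{312}{37439} \approx -0.0083335$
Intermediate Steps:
$c{\left(G \right)} = -124 + \frac{1}{G}$
$\frac{1}{w{\left(37 \right)} + c{\left(312 \right)}} = \frac{1}{4 - \left(124 - \frac{1}{312}\right)} = \frac{1}{4 + \left(-124 + \frac{1}{312}\right)} = \frac{1}{4 - \frac{38687}{312}} = \frac{1}{- \frac{37439}{312}} = - \frac{312}{37439}$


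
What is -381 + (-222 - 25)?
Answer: -628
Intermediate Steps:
-381 + (-222 - 25) = -381 - 247 = -628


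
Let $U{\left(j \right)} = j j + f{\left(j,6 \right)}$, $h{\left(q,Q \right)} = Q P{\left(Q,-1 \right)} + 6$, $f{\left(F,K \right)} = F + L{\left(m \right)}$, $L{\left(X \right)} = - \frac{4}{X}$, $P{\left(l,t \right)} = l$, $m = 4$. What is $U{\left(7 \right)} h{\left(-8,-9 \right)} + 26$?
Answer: $4811$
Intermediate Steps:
$f{\left(F,K \right)} = -1 + F$ ($f{\left(F,K \right)} = F - \frac{4}{4} = F - 1 = -1 + F$)
$h{\left(q,Q \right)} = 6 + Q^{2}$ ($h{\left(q,Q \right)} = Q Q + 6 = Q^{2} + 6 = 6 + Q^{2}$)
$U{\left(j \right)} = -1 + j + j^{2}$ ($U{\left(j \right)} = j j + \left(-1 + j\right) = j^{2} + \left(-1 + j\right) = -1 + j + j^{2}$)
$U{\left(7 \right)} h{\left(-8,-9 \right)} + 26 = \left(-1 + 7 + 7^{2}\right) \left(6 + \left(-9\right)^{2}\right) + 26 = \left(-1 + 7 + 49\right) \left(6 + 81\right) + 26 = 55 \cdot 87 + 26 = 4785 + 26 = 4811$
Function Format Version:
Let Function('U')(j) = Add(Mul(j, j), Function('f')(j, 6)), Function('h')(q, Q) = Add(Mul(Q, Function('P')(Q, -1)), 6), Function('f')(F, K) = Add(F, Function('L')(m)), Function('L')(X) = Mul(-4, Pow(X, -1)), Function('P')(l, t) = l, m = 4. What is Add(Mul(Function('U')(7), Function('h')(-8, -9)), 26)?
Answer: 4811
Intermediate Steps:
Function('f')(F, K) = Add(-1, F) (Function('f')(F, K) = Add(F, Mul(-4, Pow(4, -1))) = Add(F, Mul(-4, Rational(1, 4))) = Add(F, -1) = Add(-1, F))
Function('h')(q, Q) = Add(6, Pow(Q, 2)) (Function('h')(q, Q) = Add(Mul(Q, Q), 6) = Add(Pow(Q, 2), 6) = Add(6, Pow(Q, 2)))
Function('U')(j) = Add(-1, j, Pow(j, 2)) (Function('U')(j) = Add(Mul(j, j), Add(-1, j)) = Add(Pow(j, 2), Add(-1, j)) = Add(-1, j, Pow(j, 2)))
Add(Mul(Function('U')(7), Function('h')(-8, -9)), 26) = Add(Mul(Add(-1, 7, Pow(7, 2)), Add(6, Pow(-9, 2))), 26) = Add(Mul(Add(-1, 7, 49), Add(6, 81)), 26) = Add(Mul(55, 87), 26) = Add(4785, 26) = 4811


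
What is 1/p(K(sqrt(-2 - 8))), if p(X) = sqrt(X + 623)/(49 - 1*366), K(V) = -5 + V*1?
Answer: -317/sqrt(618 + I*sqrt(10)) ≈ -12.751 + 0.032624*I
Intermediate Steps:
K(V) = -5 + V
p(X) = -sqrt(623 + X)/317 (p(X) = sqrt(623 + X)/(49 - 366) = sqrt(623 + X)/(-317) = sqrt(623 + X)*(-1/317) = -sqrt(623 + X)/317)
1/p(K(sqrt(-2 - 8))) = 1/(-sqrt(623 + (-5 + sqrt(-2 - 8)))/317) = 1/(-sqrt(623 + (-5 + sqrt(-10)))/317) = 1/(-sqrt(623 + (-5 + I*sqrt(10)))/317) = 1/(-sqrt(618 + I*sqrt(10))/317) = -317/sqrt(618 + I*sqrt(10))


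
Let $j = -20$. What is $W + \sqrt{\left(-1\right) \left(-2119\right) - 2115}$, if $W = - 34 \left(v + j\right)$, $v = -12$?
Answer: $1090$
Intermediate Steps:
$W = 1088$ ($W = - 34 \left(-12 - 20\right) = \left(-34\right) \left(-32\right) = 1088$)
$W + \sqrt{\left(-1\right) \left(-2119\right) - 2115} = 1088 + \sqrt{\left(-1\right) \left(-2119\right) - 2115} = 1088 + \sqrt{2119 - 2115} = 1088 + \sqrt{4} = 1088 + 2 = 1090$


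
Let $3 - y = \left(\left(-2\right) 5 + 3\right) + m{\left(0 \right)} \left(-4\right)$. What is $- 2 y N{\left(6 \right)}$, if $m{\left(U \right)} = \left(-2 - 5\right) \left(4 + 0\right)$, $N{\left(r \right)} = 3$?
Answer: $612$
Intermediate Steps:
$m{\left(U \right)} = -28$ ($m{\left(U \right)} = \left(-7\right) 4 = -28$)
$y = -102$ ($y = 3 - \left(\left(\left(-2\right) 5 + 3\right) - -112\right) = 3 - \left(\left(-10 + 3\right) + 112\right) = 3 - \left(-7 + 112\right) = 3 - 105 = -102$)
$- 2 y N{\left(6 \right)} = \left(-2\right) \left(-102\right) 3 = 204 \cdot 3 = 612$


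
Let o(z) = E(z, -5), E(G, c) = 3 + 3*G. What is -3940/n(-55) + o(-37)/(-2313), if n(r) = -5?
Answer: 202528/257 ≈ 788.05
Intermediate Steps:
o(z) = 3 + 3*z
-3940/n(-55) + o(-37)/(-2313) = -3940/(-5) + (3 + 3*(-37))/(-2313) = -3940*(-⅕) + (3 - 111)*(-1/2313) = 788 - 108*(-1/2313) = 788 + 12/257 = 202528/257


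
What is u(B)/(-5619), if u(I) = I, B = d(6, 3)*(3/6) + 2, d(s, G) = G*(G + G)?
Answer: -11/5619 ≈ -0.0019576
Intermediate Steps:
d(s, G) = 2*G**2 (d(s, G) = G*(2*G) = 2*G**2)
B = 11 (B = (2*3**2)*(3/6) + 2 = (2*9)*(3*(1/6)) + 2 = 18*(1/2) + 2 = 9 + 2 = 11)
u(B)/(-5619) = 11/(-5619) = 11*(-1/5619) = -11/5619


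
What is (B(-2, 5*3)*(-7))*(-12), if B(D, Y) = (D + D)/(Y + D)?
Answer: -336/13 ≈ -25.846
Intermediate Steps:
B(D, Y) = 2*D/(D + Y) (B(D, Y) = (2*D)/(D + Y) = 2*D/(D + Y))
(B(-2, 5*3)*(-7))*(-12) = ((2*(-2)/(-2 + 5*3))*(-7))*(-12) = ((2*(-2)/(-2 + 15))*(-7))*(-12) = ((2*(-2)/13)*(-7))*(-12) = ((2*(-2)*(1/13))*(-7))*(-12) = -4/13*(-7)*(-12) = (28/13)*(-12) = -336/13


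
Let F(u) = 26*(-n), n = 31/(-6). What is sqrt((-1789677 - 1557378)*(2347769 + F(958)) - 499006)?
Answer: 2*I*sqrt(1964640522589) ≈ 2.8033e+6*I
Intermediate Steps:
n = -31/6 (n = 31*(-1/6) = -31/6 ≈ -5.1667)
F(u) = 403/3 (F(u) = 26*(-1*(-31/6)) = 26*(31/6) = 403/3)
sqrt((-1789677 - 1557378)*(2347769 + F(958)) - 499006) = sqrt((-1789677 - 1557378)*(2347769 + 403/3) - 499006) = sqrt(-3347055*7043710/3 - 499006) = sqrt(-7858561591350 - 499006) = sqrt(-7858562090356) = 2*I*sqrt(1964640522589)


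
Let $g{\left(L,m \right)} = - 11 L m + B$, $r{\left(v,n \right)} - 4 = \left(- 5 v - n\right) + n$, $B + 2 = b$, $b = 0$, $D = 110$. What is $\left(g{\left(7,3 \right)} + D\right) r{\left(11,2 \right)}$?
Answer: $6273$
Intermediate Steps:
$B = -2$ ($B = -2 + 0 = -2$)
$r{\left(v,n \right)} = 4 - 5 v$ ($r{\left(v,n \right)} = 4 + \left(\left(- 5 v - n\right) + n\right) = 4 + \left(\left(- n - 5 v\right) + n\right) = 4 - 5 v$)
$g{\left(L,m \right)} = -2 - 11 L m$ ($g{\left(L,m \right)} = - 11 L m - 2 = -2 - 11 L m$)
$\left(g{\left(7,3 \right)} + D\right) r{\left(11,2 \right)} = \left(\left(-2 - 77 \cdot 3\right) + 110\right) \left(4 - 55\right) = \left(\left(-2 - 231\right) + 110\right) \left(4 - 55\right) = \left(-233 + 110\right) \left(-51\right) = \left(-123\right) \left(-51\right) = 6273$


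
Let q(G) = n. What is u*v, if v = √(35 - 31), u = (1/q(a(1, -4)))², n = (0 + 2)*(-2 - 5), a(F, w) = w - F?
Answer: 1/98 ≈ 0.010204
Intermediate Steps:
n = -14 (n = 2*(-7) = -14)
q(G) = -14
u = 1/196 (u = (1/(-14))² = (-1/14)² = 1/196 ≈ 0.0051020)
v = 2 (v = √4 = 2)
u*v = (1/196)*2 = 1/98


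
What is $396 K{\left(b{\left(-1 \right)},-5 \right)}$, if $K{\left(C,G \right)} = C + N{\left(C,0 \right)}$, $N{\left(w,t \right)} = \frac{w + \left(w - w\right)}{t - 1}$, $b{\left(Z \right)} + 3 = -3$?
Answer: $0$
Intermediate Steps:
$b{\left(Z \right)} = -6$ ($b{\left(Z \right)} = -3 - 3 = -6$)
$N{\left(w,t \right)} = \frac{w}{-1 + t}$ ($N{\left(w,t \right)} = \frac{w + 0}{-1 + t} = \frac{w}{-1 + t}$)
$K{\left(C,G \right)} = 0$ ($K{\left(C,G \right)} = C + \frac{C}{-1 + 0} = C + \frac{C}{-1} = C + C \left(-1\right) = C - C = 0$)
$396 K{\left(b{\left(-1 \right)},-5 \right)} = 396 \cdot 0 = 0$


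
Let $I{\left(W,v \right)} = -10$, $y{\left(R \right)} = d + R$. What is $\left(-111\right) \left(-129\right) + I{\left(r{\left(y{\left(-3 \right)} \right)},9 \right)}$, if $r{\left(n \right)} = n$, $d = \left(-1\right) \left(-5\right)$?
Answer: $14309$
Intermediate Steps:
$d = 5$
$y{\left(R \right)} = 5 + R$
$\left(-111\right) \left(-129\right) + I{\left(r{\left(y{\left(-3 \right)} \right)},9 \right)} = \left(-111\right) \left(-129\right) - 10 = 14319 - 10 = 14309$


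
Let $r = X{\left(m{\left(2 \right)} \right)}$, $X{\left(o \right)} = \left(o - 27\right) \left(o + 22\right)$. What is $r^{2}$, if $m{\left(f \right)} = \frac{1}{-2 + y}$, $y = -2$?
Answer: $\frac{89927289}{256} \approx 3.5128 \cdot 10^{5}$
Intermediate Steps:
$m{\left(f \right)} = - \frac{1}{4}$ ($m{\left(f \right)} = \frac{1}{-2 - 2} = \frac{1}{-4} = - \frac{1}{4}$)
$X{\left(o \right)} = \left(-27 + o\right) \left(22 + o\right)$
$r = - \frac{9483}{16}$ ($r = -594 + \left(- \frac{1}{4}\right)^{2} - - \frac{5}{4} = -594 + \frac{1}{16} + \frac{5}{4} = - \frac{9483}{16} \approx -592.69$)
$r^{2} = \left(- \frac{9483}{16}\right)^{2} = \frac{89927289}{256}$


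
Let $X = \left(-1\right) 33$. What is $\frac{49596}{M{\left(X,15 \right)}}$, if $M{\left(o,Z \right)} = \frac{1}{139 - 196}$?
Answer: $-2826972$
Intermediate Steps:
$X = -33$
$M{\left(o,Z \right)} = - \frac{1}{57}$ ($M{\left(o,Z \right)} = \frac{1}{-57} = - \frac{1}{57}$)
$\frac{49596}{M{\left(X,15 \right)}} = \frac{49596}{- \frac{1}{57}} = 49596 \left(-57\right) = -2826972$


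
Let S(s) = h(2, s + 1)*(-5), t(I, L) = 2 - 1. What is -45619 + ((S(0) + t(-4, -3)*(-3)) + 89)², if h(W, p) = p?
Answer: -39058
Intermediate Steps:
t(I, L) = 1
S(s) = -5 - 5*s (S(s) = (s + 1)*(-5) = (1 + s)*(-5) = -5 - 5*s)
-45619 + ((S(0) + t(-4, -3)*(-3)) + 89)² = -45619 + (((-5 - 5*0) + 1*(-3)) + 89)² = -45619 + (((-5 + 0) - 3) + 89)² = -45619 + ((-5 - 3) + 89)² = -45619 + (-8 + 89)² = -45619 + 81² = -45619 + 6561 = -39058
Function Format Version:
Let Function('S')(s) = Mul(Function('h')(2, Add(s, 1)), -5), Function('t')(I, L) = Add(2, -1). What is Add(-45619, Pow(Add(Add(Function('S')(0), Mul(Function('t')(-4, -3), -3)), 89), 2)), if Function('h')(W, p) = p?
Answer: -39058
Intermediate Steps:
Function('t')(I, L) = 1
Function('S')(s) = Add(-5, Mul(-5, s)) (Function('S')(s) = Mul(Add(s, 1), -5) = Mul(Add(1, s), -5) = Add(-5, Mul(-5, s)))
Add(-45619, Pow(Add(Add(Function('S')(0), Mul(Function('t')(-4, -3), -3)), 89), 2)) = Add(-45619, Pow(Add(Add(Add(-5, Mul(-5, 0)), Mul(1, -3)), 89), 2)) = Add(-45619, Pow(Add(Add(Add(-5, 0), -3), 89), 2)) = Add(-45619, Pow(Add(Add(-5, -3), 89), 2)) = Add(-45619, Pow(Add(-8, 89), 2)) = Add(-45619, Pow(81, 2)) = Add(-45619, 6561) = -39058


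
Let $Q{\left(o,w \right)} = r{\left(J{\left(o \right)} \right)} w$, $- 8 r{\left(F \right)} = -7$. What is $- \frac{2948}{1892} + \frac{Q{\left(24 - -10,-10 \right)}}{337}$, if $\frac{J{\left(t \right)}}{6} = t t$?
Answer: $- \frac{91821}{57964} \approx -1.5841$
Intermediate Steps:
$J{\left(t \right)} = 6 t^{2}$ ($J{\left(t \right)} = 6 t t = 6 t^{2}$)
$r{\left(F \right)} = \frac{7}{8}$ ($r{\left(F \right)} = \left(- \frac{1}{8}\right) \left(-7\right) = \frac{7}{8}$)
$Q{\left(o,w \right)} = \frac{7 w}{8}$
$- \frac{2948}{1892} + \frac{Q{\left(24 - -10,-10 \right)}}{337} = - \frac{2948}{1892} + \frac{\frac{7}{8} \left(-10\right)}{337} = \left(-2948\right) \frac{1}{1892} - \frac{35}{1348} = - \frac{67}{43} - \frac{35}{1348} = - \frac{91821}{57964}$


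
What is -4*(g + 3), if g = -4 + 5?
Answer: -16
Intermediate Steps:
g = 1
-4*(g + 3) = -4*(1 + 3) = -4*4 = -16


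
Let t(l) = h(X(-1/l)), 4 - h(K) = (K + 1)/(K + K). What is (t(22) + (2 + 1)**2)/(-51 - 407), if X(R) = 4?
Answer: -99/3664 ≈ -0.027020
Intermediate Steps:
h(K) = 4 - (1 + K)/(2*K) (h(K) = 4 - (K + 1)/(K + K) = 4 - (1 + K)/(2*K))
t(l) = 27/8 (t(l) = (1/2)*(-1 + 7*4)/4 = (1/2)*(1/4)*(-1 + 28) = (1/2)*(1/4)*27 = 27/8)
(t(22) + (2 + 1)**2)/(-51 - 407) = (27/8 + (2 + 1)**2)/(-51 - 407) = (27/8 + 3**2)/(-458) = (27/8 + 9)*(-1/458) = (99/8)*(-1/458) = -99/3664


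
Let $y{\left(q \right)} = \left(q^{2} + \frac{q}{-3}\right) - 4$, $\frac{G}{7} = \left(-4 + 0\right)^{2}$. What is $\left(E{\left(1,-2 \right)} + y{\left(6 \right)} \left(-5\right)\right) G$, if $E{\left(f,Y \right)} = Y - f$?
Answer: $-17136$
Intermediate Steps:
$G = 112$ ($G = 7 \left(-4 + 0\right)^{2} = 7 \left(-4\right)^{2} = 7 \cdot 16 = 112$)
$y{\left(q \right)} = -4 + q^{2} - \frac{q}{3}$ ($y{\left(q \right)} = \left(q^{2} - \frac{q}{3}\right) - 4 = -4 + q^{2} - \frac{q}{3}$)
$\left(E{\left(1,-2 \right)} + y{\left(6 \right)} \left(-5\right)\right) G = \left(\left(-2 - 1\right) + \left(-4 + 6^{2} - 2\right) \left(-5\right)\right) 112 = \left(\left(-2 - 1\right) + \left(-4 + 36 - 2\right) \left(-5\right)\right) 112 = \left(-3 + 30 \left(-5\right)\right) 112 = \left(-3 - 150\right) 112 = \left(-153\right) 112 = -17136$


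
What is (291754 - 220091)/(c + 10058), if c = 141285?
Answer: 71663/151343 ≈ 0.47351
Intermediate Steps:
(291754 - 220091)/(c + 10058) = (291754 - 220091)/(141285 + 10058) = 71663/151343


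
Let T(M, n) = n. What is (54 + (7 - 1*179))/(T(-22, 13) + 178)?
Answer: -118/191 ≈ -0.61780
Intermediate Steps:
(54 + (7 - 1*179))/(T(-22, 13) + 178) = (54 + (7 - 1*179))/(13 + 178) = (54 + (7 - 179))/191 = (54 - 172)*(1/191) = -118*1/191 = -118/191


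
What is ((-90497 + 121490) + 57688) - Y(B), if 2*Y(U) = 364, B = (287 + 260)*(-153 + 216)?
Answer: 88499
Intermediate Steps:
B = 34461 (B = 547*63 = 34461)
Y(U) = 182 (Y(U) = (½)*364 = 182)
((-90497 + 121490) + 57688) - Y(B) = ((-90497 + 121490) + 57688) - 1*182 = (30993 + 57688) - 182 = 88681 - 182 = 88499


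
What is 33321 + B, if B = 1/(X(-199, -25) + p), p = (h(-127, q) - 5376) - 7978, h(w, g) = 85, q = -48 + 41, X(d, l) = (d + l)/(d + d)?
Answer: 87981401300/2640419 ≈ 33321.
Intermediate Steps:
X(d, l) = (d + l)/(2*d) (X(d, l) = (d + l)/((2*d)) = (d + l)*(1/(2*d)) = (d + l)/(2*d))
q = -7
p = -13269 (p = (85 - 5376) - 7978 = -5291 - 7978 = -13269)
B = -199/2640419 (B = 1/((½)*(-199 - 25)/(-199) - 13269) = 1/((½)*(-1/199)*(-224) - 13269) = 1/(112/199 - 13269) = 1/(-2640419/199) = -199/2640419 ≈ -7.5367e-5)
33321 + B = 33321 - 199/2640419 = 87981401300/2640419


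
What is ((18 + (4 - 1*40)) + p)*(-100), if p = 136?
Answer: -11800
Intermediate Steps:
((18 + (4 - 1*40)) + p)*(-100) = ((18 + (4 - 1*40)) + 136)*(-100) = ((18 + (4 - 40)) + 136)*(-100) = ((18 - 36) + 136)*(-100) = (-18 + 136)*(-100) = 118*(-100) = -11800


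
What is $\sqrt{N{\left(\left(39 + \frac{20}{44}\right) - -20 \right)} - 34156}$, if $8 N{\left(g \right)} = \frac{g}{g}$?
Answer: $\frac{i \sqrt{546494}}{4} \approx 184.81 i$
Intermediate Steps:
$N{\left(g \right)} = \frac{1}{8}$ ($N{\left(g \right)} = \frac{g \frac{1}{g}}{8} = \frac{1}{8} \cdot 1 = \frac{1}{8}$)
$\sqrt{N{\left(\left(39 + \frac{20}{44}\right) - -20 \right)} - 34156} = \sqrt{\frac{1}{8} - 34156} = \sqrt{- \frac{273247}{8}} = \frac{i \sqrt{546494}}{4}$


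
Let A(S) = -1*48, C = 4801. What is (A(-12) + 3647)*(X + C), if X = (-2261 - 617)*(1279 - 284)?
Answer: -10288853591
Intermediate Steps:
A(S) = -48
X = -2863610 (X = -2878*995 = -2863610)
(A(-12) + 3647)*(X + C) = (-48 + 3647)*(-2863610 + 4801) = 3599*(-2858809) = -10288853591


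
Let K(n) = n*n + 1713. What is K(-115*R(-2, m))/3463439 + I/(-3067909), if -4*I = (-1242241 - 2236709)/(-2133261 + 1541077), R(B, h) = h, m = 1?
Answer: 98162286079477/22756818722904656 ≈ 0.0043135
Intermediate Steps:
I = -1739475/1184368 (I = -(-1242241 - 2236709)/(4*(-2133261 + 1541077)) = -(-1739475)/(2*(-592184)) = -(-1739475)*(-1)/(2*592184) = -¼*1739475/296092 = -1739475/1184368 ≈ -1.4687)
K(n) = 1713 + n² (K(n) = n² + 1713 = 1713 + n²)
K(-115*R(-2, m))/3463439 + I/(-3067909) = (1713 + (-115*1)²)/3463439 - 1739475/1184368/(-3067909) = (1713 + (-115)²)*(1/3463439) - 1739475/1184368*(-1/3067909) = (1713 + 13225)*(1/3463439) + 1739475/3633533246512 = 14938*(1/3463439) + 1739475/3633533246512 = 2134/494777 + 1739475/3633533246512 = 98162286079477/22756818722904656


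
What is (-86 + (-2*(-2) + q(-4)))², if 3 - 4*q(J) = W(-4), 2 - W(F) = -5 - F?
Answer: 6724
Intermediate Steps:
W(F) = 7 + F (W(F) = 2 - (-5 - F) = 2 + (5 + F) = 7 + F)
q(J) = 0 (q(J) = ¾ - (7 - 4)/4 = ¾ - ¼*3 = ¾ - ¾ = 0)
(-86 + (-2*(-2) + q(-4)))² = (-86 + (-2*(-2) + 0))² = (-86 + (4 + 0))² = (-86 + 4)² = (-82)² = 6724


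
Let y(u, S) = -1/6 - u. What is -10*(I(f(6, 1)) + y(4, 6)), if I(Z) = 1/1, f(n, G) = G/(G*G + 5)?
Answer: 95/3 ≈ 31.667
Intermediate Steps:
f(n, G) = G/(5 + G**2) (f(n, G) = G/(G**2 + 5) = G/(5 + G**2))
I(Z) = 1
y(u, S) = -1/6 - u (y(u, S) = -1*1/6 - u = -1/6 - u)
-10*(I(f(6, 1)) + y(4, 6)) = -10*(1 + (-1/6 - 1*4)) = -10*(1 + (-1/6 - 4)) = -10*(1 - 25/6) = -10*(-19/6) = 95/3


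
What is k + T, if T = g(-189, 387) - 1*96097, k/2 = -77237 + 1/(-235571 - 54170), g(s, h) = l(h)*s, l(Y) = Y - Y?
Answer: -72600692113/289741 ≈ -2.5057e+5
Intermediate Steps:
l(Y) = 0
g(s, h) = 0 (g(s, h) = 0*s = 0)
k = -44757451236/289741 (k = 2*(-77237 + 1/(-235571 - 54170)) = 2*(-77237 + 1/(-289741)) = 2*(-77237 - 1/289741) = 2*(-22378725618/289741) = -44757451236/289741 ≈ -1.5447e+5)
T = -96097 (T = 0 - 1*96097 = 0 - 96097 = -96097)
k + T = -44757451236/289741 - 96097 = -72600692113/289741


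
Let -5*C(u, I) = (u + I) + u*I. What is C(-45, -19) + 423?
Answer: 1324/5 ≈ 264.80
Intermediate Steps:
C(u, I) = -I/5 - u/5 - I*u/5 (C(u, I) = -((u + I) + u*I)/5 = -((I + u) + I*u)/5 = -(I + u + I*u)/5 = -I/5 - u/5 - I*u/5)
C(-45, -19) + 423 = (-⅕*(-19) - ⅕*(-45) - ⅕*(-19)*(-45)) + 423 = (19/5 + 9 - 171) + 423 = -791/5 + 423 = 1324/5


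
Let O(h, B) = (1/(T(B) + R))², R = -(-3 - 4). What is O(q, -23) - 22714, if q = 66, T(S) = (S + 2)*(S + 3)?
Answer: -4141420905/182329 ≈ -22714.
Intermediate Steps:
T(S) = (2 + S)*(3 + S)
R = 7 (R = -1*(-7) = 7)
O(h, B) = (13 + B² + 5*B)⁻² (O(h, B) = (1/((6 + B² + 5*B) + 7))² = (1/(13 + B² + 5*B))² = (13 + B² + 5*B)⁻²)
O(q, -23) - 22714 = (13 + (-23)² + 5*(-23))⁻² - 22714 = (13 + 529 - 115)⁻² - 22714 = 427⁻² - 22714 = 1/182329 - 22714 = -4141420905/182329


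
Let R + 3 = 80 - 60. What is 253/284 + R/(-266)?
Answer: 31235/37772 ≈ 0.82693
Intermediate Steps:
R = 17 (R = -3 + (80 - 60) = -3 + 20 = 17)
253/284 + R/(-266) = 253/284 + 17/(-266) = 253*(1/284) + 17*(-1/266) = 253/284 - 17/266 = 31235/37772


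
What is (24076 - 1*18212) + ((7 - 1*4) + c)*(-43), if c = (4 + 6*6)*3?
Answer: 575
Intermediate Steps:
c = 120 (c = (4 + 36)*3 = 40*3 = 120)
(24076 - 1*18212) + ((7 - 1*4) + c)*(-43) = (24076 - 1*18212) + ((7 - 1*4) + 120)*(-43) = (24076 - 18212) + ((7 - 4) + 120)*(-43) = 5864 + (3 + 120)*(-43) = 5864 + 123*(-43) = 5864 - 5289 = 575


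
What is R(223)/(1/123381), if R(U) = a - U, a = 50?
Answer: -21344913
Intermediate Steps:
R(U) = 50 - U
R(223)/(1/123381) = (50 - 1*223)/(1/123381) = (50 - 223)/(1/123381) = -173*123381 = -21344913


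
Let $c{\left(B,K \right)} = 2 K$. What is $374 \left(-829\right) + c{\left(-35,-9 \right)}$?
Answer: $-310064$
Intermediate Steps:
$374 \left(-829\right) + c{\left(-35,-9 \right)} = 374 \left(-829\right) + 2 \left(-9\right) = -310046 - 18 = -310064$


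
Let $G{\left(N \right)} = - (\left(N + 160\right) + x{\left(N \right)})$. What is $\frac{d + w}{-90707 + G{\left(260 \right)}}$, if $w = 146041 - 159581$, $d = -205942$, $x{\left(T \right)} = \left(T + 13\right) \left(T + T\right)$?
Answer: $\frac{219482}{233087} \approx 0.94163$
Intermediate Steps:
$x{\left(T \right)} = 2 T \left(13 + T\right)$ ($x{\left(T \right)} = \left(13 + T\right) 2 T = 2 T \left(13 + T\right)$)
$w = -13540$ ($w = 146041 - 159581 = -13540$)
$G{\left(N \right)} = -160 - N - 2 N \left(13 + N\right)$ ($G{\left(N \right)} = - (\left(N + 160\right) + 2 N \left(13 + N\right)) = - (\left(160 + N\right) + 2 N \left(13 + N\right)) = - (160 + N + 2 N \left(13 + N\right)) = -160 - N - 2 N \left(13 + N\right)$)
$\frac{d + w}{-90707 + G{\left(260 \right)}} = \frac{-205942 - 13540}{-90707 - \left(420 + 520 \left(13 + 260\right)\right)} = - \frac{219482}{-90707 - \left(420 + 141960\right)} = - \frac{219482}{-90707 - 142380} = - \frac{219482}{-233087} = \left(-219482\right) \left(- \frac{1}{233087}\right) = \frac{219482}{233087}$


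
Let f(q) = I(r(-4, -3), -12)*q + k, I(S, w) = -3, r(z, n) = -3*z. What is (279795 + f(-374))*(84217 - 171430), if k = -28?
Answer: -24497172357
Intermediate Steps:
f(q) = -28 - 3*q (f(q) = -3*q - 28 = -28 - 3*q)
(279795 + f(-374))*(84217 - 171430) = (279795 + (-28 - 3*(-374)))*(84217 - 171430) = (279795 + (-28 + 1122))*(-87213) = (279795 + 1094)*(-87213) = 280889*(-87213) = -24497172357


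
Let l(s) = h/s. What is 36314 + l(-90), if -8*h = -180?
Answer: 145255/4 ≈ 36314.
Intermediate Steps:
h = 45/2 (h = -⅛*(-180) = 45/2 ≈ 22.500)
l(s) = 45/(2*s)
36314 + l(-90) = 36314 + (45/2)/(-90) = 36314 + (45/2)*(-1/90) = 36314 - ¼ = 145255/4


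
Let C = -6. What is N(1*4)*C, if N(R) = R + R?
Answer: -48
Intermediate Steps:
N(R) = 2*R
N(1*4)*C = (2*(1*4))*(-6) = (2*4)*(-6) = 8*(-6) = -48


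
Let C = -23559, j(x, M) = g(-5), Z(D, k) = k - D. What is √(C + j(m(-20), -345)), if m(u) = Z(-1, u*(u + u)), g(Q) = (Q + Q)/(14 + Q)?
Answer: I*√212041/3 ≈ 153.49*I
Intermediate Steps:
g(Q) = 2*Q/(14 + Q) (g(Q) = (2*Q)/(14 + Q) = 2*Q/(14 + Q))
m(u) = 1 + 2*u² (m(u) = u*(u + u) - 1*(-1) = u*(2*u) + 1 = 2*u² + 1 = 1 + 2*u²)
j(x, M) = -10/9 (j(x, M) = 2*(-5)/(14 - 5) = 2*(-5)/9 = 2*(-5)*(⅑) = -10/9)
√(C + j(m(-20), -345)) = √(-23559 - 10/9) = √(-212041/9) = I*√212041/3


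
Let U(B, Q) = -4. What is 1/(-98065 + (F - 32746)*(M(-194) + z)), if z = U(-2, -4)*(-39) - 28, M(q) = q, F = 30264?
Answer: 1/65747 ≈ 1.5210e-5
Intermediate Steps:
z = 128 (z = -4*(-39) - 28 = 156 - 28 = 128)
1/(-98065 + (F - 32746)*(M(-194) + z)) = 1/(-98065 + (30264 - 32746)*(-194 + 128)) = 1/(-98065 - 2482*(-66)) = 1/(-98065 + 163812) = 1/65747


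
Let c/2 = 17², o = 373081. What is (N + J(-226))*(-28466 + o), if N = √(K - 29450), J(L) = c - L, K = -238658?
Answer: 277070460 + 689230*I*√67027 ≈ 2.7707e+8 + 1.7844e+8*I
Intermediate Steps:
c = 578 (c = 2*17² = 2*289 = 578)
J(L) = 578 - L
N = 2*I*√67027 (N = √(-238658 - 29450) = √(-268108) = 2*I*√67027 ≈ 517.79*I)
(N + J(-226))*(-28466 + o) = (2*I*√67027 + (578 - 1*(-226)))*(-28466 + 373081) = (2*I*√67027 + (578 + 226))*344615 = (2*I*√67027 + 804)*344615 = (804 + 2*I*√67027)*344615 = 277070460 + 689230*I*√67027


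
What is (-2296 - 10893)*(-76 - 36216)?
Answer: 478655188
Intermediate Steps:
(-2296 - 10893)*(-76 - 36216) = -13189*(-36292) = 478655188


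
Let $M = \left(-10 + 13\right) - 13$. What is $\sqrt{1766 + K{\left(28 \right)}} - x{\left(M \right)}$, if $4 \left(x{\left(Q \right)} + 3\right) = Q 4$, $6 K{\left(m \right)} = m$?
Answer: $13 + \frac{8 \sqrt{249}}{3} \approx 55.079$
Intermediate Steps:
$M = -10$ ($M = 3 - 13 = -10$)
$K{\left(m \right)} = \frac{m}{6}$
$x{\left(Q \right)} = -3 + Q$ ($x{\left(Q \right)} = -3 + \frac{Q 4}{4} = -3 + \frac{4 Q}{4} = -3 + Q$)
$\sqrt{1766 + K{\left(28 \right)}} - x{\left(M \right)} = \sqrt{1766 + \frac{1}{6} \cdot 28} - \left(-3 - 10\right) = \sqrt{1766 + \frac{14}{3}} - -13 = \sqrt{\frac{5312}{3}} + 13 = \frac{8 \sqrt{249}}{3} + 13 = 13 + \frac{8 \sqrt{249}}{3}$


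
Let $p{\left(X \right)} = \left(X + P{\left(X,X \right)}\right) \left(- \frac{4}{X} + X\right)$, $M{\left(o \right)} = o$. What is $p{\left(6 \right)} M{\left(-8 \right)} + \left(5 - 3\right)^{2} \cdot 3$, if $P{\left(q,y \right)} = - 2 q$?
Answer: $268$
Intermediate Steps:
$p{\left(X \right)} = - X \left(X - \frac{4}{X}\right)$ ($p{\left(X \right)} = \left(X - 2 X\right) \left(- \frac{4}{X} + X\right) = - X \left(X - \frac{4}{X}\right)$)
$p{\left(6 \right)} M{\left(-8 \right)} + \left(5 - 3\right)^{2} \cdot 3 = \left(4 - 6^{2}\right) \left(-8\right) + \left(5 - 3\right)^{2} \cdot 3 = \left(4 - 36\right) \left(-8\right) + 2^{2} \cdot 3 = \left(4 - 36\right) \left(-8\right) + 4 \cdot 3 = \left(-32\right) \left(-8\right) + 12 = 256 + 12 = 268$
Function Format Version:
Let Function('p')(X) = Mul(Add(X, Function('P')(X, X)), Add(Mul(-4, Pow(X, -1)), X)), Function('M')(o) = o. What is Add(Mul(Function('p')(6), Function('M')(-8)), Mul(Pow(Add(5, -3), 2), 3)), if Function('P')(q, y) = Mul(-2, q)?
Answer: 268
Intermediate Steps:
Function('p')(X) = Mul(-1, X, Add(X, Mul(-4, Pow(X, -1)))) (Function('p')(X) = Mul(Add(X, Mul(-2, X)), Add(Mul(-4, Pow(X, -1)), X)) = Mul(Mul(-1, X), Add(X, Mul(-4, Pow(X, -1)))) = Mul(-1, X, Add(X, Mul(-4, Pow(X, -1)))))
Add(Mul(Function('p')(6), Function('M')(-8)), Mul(Pow(Add(5, -3), 2), 3)) = Add(Mul(Add(4, Mul(-1, Pow(6, 2))), -8), Mul(Pow(Add(5, -3), 2), 3)) = Add(Mul(Add(4, Mul(-1, 36)), -8), Mul(Pow(2, 2), 3)) = Add(Mul(Add(4, -36), -8), Mul(4, 3)) = Add(Mul(-32, -8), 12) = Add(256, 12) = 268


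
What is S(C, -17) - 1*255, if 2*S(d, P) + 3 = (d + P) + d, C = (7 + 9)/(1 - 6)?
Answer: -1341/5 ≈ -268.20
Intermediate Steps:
C = -16/5 (C = 16/(-5) = 16*(-1/5) = -16/5 ≈ -3.2000)
S(d, P) = -3/2 + d + P/2 (S(d, P) = -3/2 + ((d + P) + d)/2 = -3/2 + ((P + d) + d)/2 = -3/2 + (P + 2*d)/2 = -3/2 + (d + P/2) = -3/2 + d + P/2)
S(C, -17) - 1*255 = (-3/2 - 16/5 + (1/2)*(-17)) - 1*255 = (-3/2 - 16/5 - 17/2) - 255 = -66/5 - 255 = -1341/5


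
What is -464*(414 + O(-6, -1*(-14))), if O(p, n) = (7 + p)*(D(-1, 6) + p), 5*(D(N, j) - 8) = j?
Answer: -967904/5 ≈ -1.9358e+5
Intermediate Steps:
D(N, j) = 8 + j/5
O(p, n) = (7 + p)*(46/5 + p) (O(p, n) = (7 + p)*((8 + (1/5)*6) + p) = (7 + p)*((8 + 6/5) + p) = (7 + p)*(46/5 + p))
-464*(414 + O(-6, -1*(-14))) = -464*(414 + (322/5 + (-6)**2 + (81/5)*(-6))) = -464*(414 + (322/5 + 36 - 486/5)) = -464*(414 + 16/5) = -464*2086/5 = -967904/5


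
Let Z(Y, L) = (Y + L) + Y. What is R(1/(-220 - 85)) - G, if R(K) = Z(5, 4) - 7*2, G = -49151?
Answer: 49151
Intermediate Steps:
Z(Y, L) = L + 2*Y (Z(Y, L) = (L + Y) + Y = L + 2*Y)
R(K) = 0 (R(K) = (4 + 2*5) - 7*2 = (4 + 10) - 14 = 14 - 14 = 0)
R(1/(-220 - 85)) - G = 0 - 1*(-49151) = 0 + 49151 = 49151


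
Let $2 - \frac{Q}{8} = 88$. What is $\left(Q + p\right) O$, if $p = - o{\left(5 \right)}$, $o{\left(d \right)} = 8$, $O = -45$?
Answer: $31320$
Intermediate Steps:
$Q = -688$ ($Q = 16 - 704 = -688$)
$p = -8$ ($p = \left(-1\right) 8 = -8$)
$\left(Q + p\right) O = \left(-688 - 8\right) \left(-45\right) = \left(-696\right) \left(-45\right) = 31320$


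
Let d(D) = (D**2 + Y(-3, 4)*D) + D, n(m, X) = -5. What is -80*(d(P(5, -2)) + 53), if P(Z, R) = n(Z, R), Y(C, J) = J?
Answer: -4240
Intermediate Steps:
P(Z, R) = -5
d(D) = D**2 + 5*D (d(D) = (D**2 + 4*D) + D = D**2 + 5*D)
-80*(d(P(5, -2)) + 53) = -80*(-5*(5 - 5) + 53) = -80*(-5*0 + 53) = -80*(0 + 53) = -80*53 = -4240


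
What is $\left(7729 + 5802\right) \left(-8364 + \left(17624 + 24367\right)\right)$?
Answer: $455006937$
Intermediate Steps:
$\left(7729 + 5802\right) \left(-8364 + \left(17624 + 24367\right)\right) = 13531 \left(-8364 + 41991\right) = 13531 \cdot 33627 = 455006937$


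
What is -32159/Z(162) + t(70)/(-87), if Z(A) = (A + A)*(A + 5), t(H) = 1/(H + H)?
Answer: -16322947/27459810 ≈ -0.59443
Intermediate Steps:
t(H) = 1/(2*H)
Z(A) = 2*A*(5 + A) (Z(A) = (2*A)*(5 + A) = 2*A*(5 + A))
-32159/Z(162) + t(70)/(-87) = -32159*1/(324*(5 + 162)) + ((½)/70)/(-87) = -32159/(2*162*167) + ((½)*(1/70))*(-1/87) = -32159/54108 + (1/140)*(-1/87) = -32159*1/54108 - 1/12180 = -32159/54108 - 1/12180 = -16322947/27459810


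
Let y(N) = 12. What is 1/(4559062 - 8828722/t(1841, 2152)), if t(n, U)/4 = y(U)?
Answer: 24/105003127 ≈ 2.2856e-7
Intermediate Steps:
t(n, U) = 48 (t(n, U) = 4*12 = 48)
1/(4559062 - 8828722/t(1841, 2152)) = 1/(4559062 - 8828722/48) = 1/(4559062 - 8828722*1/48) = 1/(4559062 - 4414361/24) = 1/(105003127/24) = 24/105003127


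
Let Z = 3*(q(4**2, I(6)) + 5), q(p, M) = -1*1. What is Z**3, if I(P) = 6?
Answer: 1728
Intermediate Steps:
q(p, M) = -1
Z = 12 (Z = 3*(-1 + 5) = 3*4 = 12)
Z**3 = 12**3 = 1728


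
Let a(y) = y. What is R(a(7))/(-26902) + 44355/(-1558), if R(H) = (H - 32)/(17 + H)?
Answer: -14318839045/502959792 ≈ -28.469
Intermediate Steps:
R(H) = (-32 + H)/(17 + H)
R(a(7))/(-26902) + 44355/(-1558) = ((-32 + 7)/(17 + 7))/(-26902) + 44355/(-1558) = (-25/24)*(-1/26902) + 44355*(-1/1558) = ((1/24)*(-25))*(-1/26902) - 44355/1558 = -25/24*(-1/26902) - 44355/1558 = 25/645648 - 44355/1558 = -14318839045/502959792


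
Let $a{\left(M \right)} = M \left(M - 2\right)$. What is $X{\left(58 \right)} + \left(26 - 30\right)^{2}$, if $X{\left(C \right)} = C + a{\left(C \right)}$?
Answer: $3322$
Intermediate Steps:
$a{\left(M \right)} = M \left(-2 + M\right)$
$X{\left(C \right)} = C + C \left(-2 + C\right)$
$X{\left(58 \right)} + \left(26 - 30\right)^{2} = 58 \left(-1 + 58\right) + \left(26 - 30\right)^{2} = 58 \cdot 57 + \left(-4\right)^{2} = 3306 + 16 = 3322$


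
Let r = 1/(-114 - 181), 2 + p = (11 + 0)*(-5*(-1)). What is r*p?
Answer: -53/295 ≈ -0.17966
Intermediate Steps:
p = 53 (p = -2 + (11 + 0)*(-5*(-1)) = -2 + 11*5 = -2 + 55 = 53)
r = -1/295 (r = 1/(-295) = -1/295 ≈ -0.0033898)
r*p = -1/295*53 = -53/295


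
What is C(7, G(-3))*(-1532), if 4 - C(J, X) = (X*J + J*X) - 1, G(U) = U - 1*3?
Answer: -136348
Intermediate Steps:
G(U) = -3 + U (G(U) = U - 3 = -3 + U)
C(J, X) = 5 - 2*J*X (C(J, X) = 4 - ((X*J + J*X) - 1) = 4 - ((J*X + J*X) - 1) = 4 - (2*J*X - 1) = 4 - (-1 + 2*J*X) = 4 + (1 - 2*J*X) = 5 - 2*J*X)
C(7, G(-3))*(-1532) = (5 - 2*7*(-3 - 3))*(-1532) = (5 - 2*7*(-6))*(-1532) = (5 + 84)*(-1532) = 89*(-1532) = -136348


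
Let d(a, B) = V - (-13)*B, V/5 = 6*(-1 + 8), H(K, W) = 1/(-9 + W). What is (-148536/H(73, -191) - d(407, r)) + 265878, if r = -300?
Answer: 29976768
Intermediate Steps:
V = 210 (V = 5*(6*(-1 + 8)) = 5*(6*7) = 5*42 = 210)
d(a, B) = 210 + 13*B (d(a, B) = 210 - (-13)*B = 210 + 13*B)
(-148536/H(73, -191) - d(407, r)) + 265878 = (-148536/(1/(-9 - 191)) - (210 + 13*(-300))) + 265878 = (-148536/(1/(-200)) - (210 - 3900)) + 265878 = (-148536/(-1/200) - 1*(-3690)) + 265878 = (-148536*(-200) + 3690) + 265878 = (29707200 + 3690) + 265878 = 29710890 + 265878 = 29976768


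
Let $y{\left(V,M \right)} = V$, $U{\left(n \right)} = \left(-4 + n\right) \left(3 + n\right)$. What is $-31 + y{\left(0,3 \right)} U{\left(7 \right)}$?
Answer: $-31$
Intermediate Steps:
$-31 + y{\left(0,3 \right)} U{\left(7 \right)} = -31 + 0 \left(-12 + 7^{2} - 7\right) = -31 + 0 \left(-12 + 49 - 7\right) = -31 + 0 \cdot 30 = -31 + 0 = -31$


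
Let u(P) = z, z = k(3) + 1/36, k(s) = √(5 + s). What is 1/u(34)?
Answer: -36/10367 + 2592*√2/10367 ≈ 0.35011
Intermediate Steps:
z = 1/36 + 2*√2 (z = √(5 + 3) + 1/36 = √8 + 1/36 = 2*√2 + 1/36 = 1/36 + 2*√2 ≈ 2.8562)
u(P) = 1/36 + 2*√2
1/u(34) = 1/(1/36 + 2*√2)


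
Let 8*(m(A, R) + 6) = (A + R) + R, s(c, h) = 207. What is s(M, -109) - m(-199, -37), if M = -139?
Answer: 1977/8 ≈ 247.13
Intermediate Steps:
m(A, R) = -6 + R/4 + A/8 (m(A, R) = -6 + ((A + R) + R)/8 = -6 + (A + 2*R)/8 = -6 + (R/4 + A/8) = -6 + R/4 + A/8)
s(M, -109) - m(-199, -37) = 207 - (-6 + (¼)*(-37) + (⅛)*(-199)) = 207 - (-6 - 37/4 - 199/8) = 207 - 1*(-321/8) = 207 + 321/8 = 1977/8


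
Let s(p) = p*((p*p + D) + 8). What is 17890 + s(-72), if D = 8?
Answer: -356510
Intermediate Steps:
s(p) = p*(16 + p²) (s(p) = p*((p*p + 8) + 8) = p*((p² + 8) + 8) = p*((8 + p²) + 8) = p*(16 + p²))
17890 + s(-72) = 17890 - 72*(16 + (-72)²) = 17890 - 72*(16 + 5184) = 17890 - 72*5200 = 17890 - 374400 = -356510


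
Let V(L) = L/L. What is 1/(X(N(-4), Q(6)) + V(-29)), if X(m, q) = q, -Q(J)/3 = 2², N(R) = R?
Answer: -1/11 ≈ -0.090909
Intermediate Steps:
Q(J) = -12 (Q(J) = -3*2² = -3*4 = -12)
V(L) = 1
1/(X(N(-4), Q(6)) + V(-29)) = 1/(-12 + 1) = 1/(-11) = -1/11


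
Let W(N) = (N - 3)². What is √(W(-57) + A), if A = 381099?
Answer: 7*√7851 ≈ 620.24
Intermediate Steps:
W(N) = (-3 + N)²
√(W(-57) + A) = √((-3 - 57)² + 381099) = √((-60)² + 381099) = √(3600 + 381099) = √384699 = 7*√7851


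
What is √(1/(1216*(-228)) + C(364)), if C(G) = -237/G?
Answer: I*√4484580555/82992 ≈ 0.80691*I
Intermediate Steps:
C(G) = -237/G
√(1/(1216*(-228)) + C(364)) = √(1/(1216*(-228)) - 237/364) = √(1/(-277248) - 237*1/364) = √(-1/277248 - 237/364) = √(-16427035/25229568) = I*√4484580555/82992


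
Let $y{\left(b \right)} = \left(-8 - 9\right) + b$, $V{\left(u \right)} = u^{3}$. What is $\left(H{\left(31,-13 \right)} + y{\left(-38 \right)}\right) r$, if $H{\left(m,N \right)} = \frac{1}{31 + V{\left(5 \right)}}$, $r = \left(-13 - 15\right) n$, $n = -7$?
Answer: $- \frac{420371}{39} \approx -10779.0$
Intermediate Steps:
$r = 196$ ($r = \left(-13 - 15\right) \left(-7\right) = \left(-28\right) \left(-7\right) = 196$)
$H{\left(m,N \right)} = \frac{1}{156}$ ($H{\left(m,N \right)} = \frac{1}{31 + 5^{3}} = \frac{1}{31 + 125} = \frac{1}{156}$)
$y{\left(b \right)} = -17 + b$
$\left(H{\left(31,-13 \right)} + y{\left(-38 \right)}\right) r = \left(\frac{1}{156} - 55\right) 196 = \left(- \frac{8579}{156}\right) 196 = - \frac{420371}{39}$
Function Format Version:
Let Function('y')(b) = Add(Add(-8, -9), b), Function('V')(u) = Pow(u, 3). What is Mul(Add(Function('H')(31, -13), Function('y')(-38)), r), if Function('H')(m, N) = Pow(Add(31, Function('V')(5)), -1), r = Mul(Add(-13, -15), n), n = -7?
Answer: Rational(-420371, 39) ≈ -10779.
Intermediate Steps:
r = 196 (r = Mul(Add(-13, -15), -7) = Mul(-28, -7) = 196)
Function('H')(m, N) = Rational(1, 156) (Function('H')(m, N) = Pow(Add(31, Pow(5, 3)), -1) = Pow(Add(31, 125), -1) = Pow(156, -1) = Rational(1, 156))
Function('y')(b) = Add(-17, b)
Mul(Add(Function('H')(31, -13), Function('y')(-38)), r) = Mul(Add(Rational(1, 156), Add(-17, -38)), 196) = Mul(Add(Rational(1, 156), -55), 196) = Mul(Rational(-8579, 156), 196) = Rational(-420371, 39)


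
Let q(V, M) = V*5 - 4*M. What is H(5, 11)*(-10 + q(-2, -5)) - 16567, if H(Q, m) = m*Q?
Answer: -16567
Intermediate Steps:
H(Q, m) = Q*m
q(V, M) = -4*M + 5*V (q(V, M) = 5*V - 4*M = -4*M + 5*V)
H(5, 11)*(-10 + q(-2, -5)) - 16567 = (5*11)*(-10 + (-4*(-5) + 5*(-2))) - 16567 = 55*(-10 + (20 - 10)) - 16567 = 55*(-10 + 10) - 16567 = 55*0 - 16567 = 0 - 16567 = -16567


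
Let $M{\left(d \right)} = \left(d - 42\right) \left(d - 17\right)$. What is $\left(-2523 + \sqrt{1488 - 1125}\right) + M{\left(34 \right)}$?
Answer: $-2659 + 11 \sqrt{3} \approx -2639.9$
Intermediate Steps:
$M{\left(d \right)} = \left(-42 + d\right) \left(-17 + d\right)$
$\left(-2523 + \sqrt{1488 - 1125}\right) + M{\left(34 \right)} = \left(-2523 + \sqrt{1488 - 1125}\right) + \left(714 + 34^{2} - 2006\right) = \left(-2523 + \sqrt{363}\right) + \left(714 + 1156 - 2006\right) = \left(-2523 + 11 \sqrt{3}\right) - 136 = -2659 + 11 \sqrt{3}$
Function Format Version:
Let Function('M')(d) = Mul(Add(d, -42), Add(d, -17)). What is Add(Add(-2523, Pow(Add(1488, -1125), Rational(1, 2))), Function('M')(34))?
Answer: Add(-2659, Mul(11, Pow(3, Rational(1, 2)))) ≈ -2639.9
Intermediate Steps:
Function('M')(d) = Mul(Add(-42, d), Add(-17, d))
Add(Add(-2523, Pow(Add(1488, -1125), Rational(1, 2))), Function('M')(34)) = Add(Add(-2523, Pow(Add(1488, -1125), Rational(1, 2))), Add(714, Pow(34, 2), Mul(-59, 34))) = Add(Add(-2523, Pow(363, Rational(1, 2))), Add(714, 1156, -2006)) = Add(Add(-2523, Mul(11, Pow(3, Rational(1, 2)))), -136) = Add(-2659, Mul(11, Pow(3, Rational(1, 2))))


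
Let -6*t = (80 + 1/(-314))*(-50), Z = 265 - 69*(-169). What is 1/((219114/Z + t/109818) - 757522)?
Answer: -68540415492/51919612928990311 ≈ -1.3201e-6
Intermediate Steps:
Z = 11926 (Z = 265 + 11661 = 11926)
t = 209325/314 (t = -(80 + 1/(-314))*(-50)/6 = -(80 - 1/314)*(-50)/6 = -8373*(-50)/628 = -⅙*(-627975/157) = 209325/314 ≈ 666.64)
1/((219114/Z + t/109818) - 757522) = 1/((219114/11926 + (209325/314)/109818) - 757522) = 1/((219114*(1/11926) + (209325/314)*(1/109818)) - 757522) = 1/((109557/5963 + 69775/11494284) - 757522) = 1/(1259695340513/68540415492 - 757522) = 1/(-51919612928990311/68540415492) = -68540415492/51919612928990311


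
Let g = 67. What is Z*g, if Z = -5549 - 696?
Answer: -418415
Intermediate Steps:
Z = -6245
Z*g = -6245*67 = -418415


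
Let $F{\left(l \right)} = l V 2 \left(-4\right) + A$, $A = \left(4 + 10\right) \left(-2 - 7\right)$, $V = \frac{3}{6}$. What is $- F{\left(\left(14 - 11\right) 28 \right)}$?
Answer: $462$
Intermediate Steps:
$V = \frac{1}{2}$ ($V = 3 \cdot \frac{1}{6} = \frac{1}{2} \approx 0.5$)
$A = -126$ ($A = 14 \left(-9\right) = -126$)
$F{\left(l \right)} = -126 - 4 l$ ($F{\left(l \right)} = l \frac{1}{2} \cdot 2 \left(-4\right) - 126 = l 1 \left(-4\right) - 126 = l \left(-4\right) - 126 = - 4 l - 126 = -126 - 4 l$)
$- F{\left(\left(14 - 11\right) 28 \right)} = - (-126 - 4 \left(14 - 11\right) 28) = - (-126 - 4 \cdot 3 \cdot 28) = - (-126 - 336) = \left(-1\right) \left(-462\right) = 462$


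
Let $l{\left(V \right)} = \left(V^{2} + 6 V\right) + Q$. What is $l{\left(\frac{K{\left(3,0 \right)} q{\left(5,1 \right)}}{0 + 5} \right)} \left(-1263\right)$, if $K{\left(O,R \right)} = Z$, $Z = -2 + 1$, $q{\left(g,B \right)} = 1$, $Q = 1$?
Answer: $\frac{5052}{25} \approx 202.08$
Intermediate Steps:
$Z = -1$
$K{\left(O,R \right)} = -1$
$l{\left(V \right)} = 1 + V^{2} + 6 V$ ($l{\left(V \right)} = \left(V^{2} + 6 V\right) + 1 = 1 + V^{2} + 6 V$)
$l{\left(\frac{K{\left(3,0 \right)} q{\left(5,1 \right)}}{0 + 5} \right)} \left(-1263\right) = \left(1 + \left(\frac{\left(-1\right) 1}{0 + 5}\right)^{2} + 6 \frac{\left(-1\right) 1}{0 + 5}\right) \left(-1263\right) = \left(1 + \left(- \frac{1}{5}\right)^{2} + 6 \left(- \frac{1}{5}\right)\right) \left(-1263\right) = \left(1 + \frac{1}{25} - \frac{6}{5}\right) \left(-1263\right) = \left(- \frac{4}{25}\right) \left(-1263\right) = \frac{5052}{25}$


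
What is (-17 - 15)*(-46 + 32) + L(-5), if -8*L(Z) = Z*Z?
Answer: 3559/8 ≈ 444.88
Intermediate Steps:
L(Z) = -Z²/8 (L(Z) = -Z*Z/8 = -Z²/8)
(-17 - 15)*(-46 + 32) + L(-5) = (-17 - 15)*(-46 + 32) - ⅛*(-5)² = -32*(-14) - ⅛*25 = 448 - 25/8 = 3559/8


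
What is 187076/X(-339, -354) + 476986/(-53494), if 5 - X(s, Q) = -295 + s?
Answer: 4851324745/17091333 ≈ 283.85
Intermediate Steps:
X(s, Q) = 300 - s (X(s, Q) = 5 - (-295 + s) = 5 + (295 - s) = 300 - s)
187076/X(-339, -354) + 476986/(-53494) = 187076/(300 - 1*(-339)) + 476986/(-53494) = 187076/(300 + 339) + 476986*(-1/53494) = 187076/639 - 238493/26747 = 4851324745/17091333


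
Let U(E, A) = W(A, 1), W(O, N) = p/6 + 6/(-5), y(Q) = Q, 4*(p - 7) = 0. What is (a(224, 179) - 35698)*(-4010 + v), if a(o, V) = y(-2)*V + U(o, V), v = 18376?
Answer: -7769714623/15 ≈ -5.1798e+8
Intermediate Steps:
p = 7 (p = 7 + (¼)*0 = 7 + 0 = 7)
W(O, N) = -1/30 (W(O, N) = 7/6 + 6/(-5) = 7*(⅙) + 6*(-⅕) = 7/6 - 6/5 = -1/30)
U(E, A) = -1/30
a(o, V) = -1/30 - 2*V (a(o, V) = -2*V - 1/30 = -1/30 - 2*V)
(a(224, 179) - 35698)*(-4010 + v) = ((-1/30 - 2*179) - 35698)*(-4010 + 18376) = ((-1/30 - 358) - 35698)*14366 = (-10741/30 - 35698)*14366 = -1081681/30*14366 = -7769714623/15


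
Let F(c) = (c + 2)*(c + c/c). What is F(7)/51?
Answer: 24/17 ≈ 1.4118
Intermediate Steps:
F(c) = (1 + c)*(2 + c) (F(c) = (2 + c)*(c + 1) = (2 + c)*(1 + c) = (1 + c)*(2 + c))
F(7)/51 = (2 + 7**2 + 3*7)/51 = (2 + 49 + 21)*(1/51) = 72*(1/51) = 24/17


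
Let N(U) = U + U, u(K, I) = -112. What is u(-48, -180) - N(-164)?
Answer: 216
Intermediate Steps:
N(U) = 2*U
u(-48, -180) - N(-164) = -112 - 2*(-164) = -112 - 1*(-328) = -112 + 328 = 216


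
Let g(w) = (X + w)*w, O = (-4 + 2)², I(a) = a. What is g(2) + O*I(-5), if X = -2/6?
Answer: -50/3 ≈ -16.667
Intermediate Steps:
O = 4 (O = (-2)² = 4)
X = -⅓ (X = -2/6 = -2*⅙ = -⅓ ≈ -0.33333)
g(w) = w*(-⅓ + w) (g(w) = (-⅓ + w)*w = w*(-⅓ + w))
g(2) + O*I(-5) = 2*(-⅓ + 2) + 4*(-5) = 2*(5/3) - 20 = 10/3 - 20 = -50/3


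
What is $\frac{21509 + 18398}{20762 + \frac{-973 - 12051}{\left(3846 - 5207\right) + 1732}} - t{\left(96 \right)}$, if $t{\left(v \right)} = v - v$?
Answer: $\frac{14805497}{7689678} \approx 1.9254$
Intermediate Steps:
$t{\left(v \right)} = 0$
$\frac{21509 + 18398}{20762 + \frac{-973 - 12051}{\left(3846 - 5207\right) + 1732}} - t{\left(96 \right)} = \frac{21509 + 18398}{20762 + \frac{-973 - 12051}{\left(3846 - 5207\right) + 1732}} - 0 = \frac{39907}{20762 - \frac{13024}{\left(3846 - 5207\right) + 1732}} + 0 = \frac{39907}{20762 - \frac{13024}{-1361 + 1732}} + 0 = \frac{39907}{20762 - \frac{13024}{371}} + 0 = \frac{39907}{\frac{7689678}{371}} + 0 = 39907 \cdot \frac{371}{7689678} + 0 = \frac{14805497}{7689678} + 0 = \frac{14805497}{7689678}$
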